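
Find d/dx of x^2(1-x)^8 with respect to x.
2x^1(1-x)^8 - 8x^2(1-x)^7

Working:
Product rule: 2x^{1}(1-x)^{8} + x^2·(-8)(1-x)^{7}.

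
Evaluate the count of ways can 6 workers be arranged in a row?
720

Arrangements of 6 distinct objects: 6! = 720.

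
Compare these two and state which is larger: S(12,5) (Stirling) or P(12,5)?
S(12,5) = 5·S(11,5) + S(11,4) = 5·246,730 + 145,750 = 1,379,400; P(12,5) = 95,040.

Answer: S(12,5)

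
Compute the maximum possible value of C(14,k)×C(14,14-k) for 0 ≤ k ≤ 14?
11,778,624

Reasoning: C(14,k)·C(14,14-k) = C(14,k)², maximised at the centre k = 7: C(14,7)² = 11,778,624.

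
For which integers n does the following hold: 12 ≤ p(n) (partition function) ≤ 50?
7, 8, 9, 10

Tabulating p(n) via p(n) = p(n−1) + p(n−2) − p(n−5) − p(n−7) + …: p(6)=11; p(7)=15; p(8)=22; p(9)=30; p(10)=42; p(11)=56. So valid n = 7, 8, 9, 10.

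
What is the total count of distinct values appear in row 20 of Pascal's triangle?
11

Working:
Row 20 has entries C(20,0)..C(20,20); by symmetry C(20,k)=C(20,20-k), giving 11 distinct values.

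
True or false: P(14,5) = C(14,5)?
P(14,5) = 240,240 and C(14,5) = 2,002; P(n,r) = r! × C(n,r) so P > C whenever r ≥ 2.
Final answer: False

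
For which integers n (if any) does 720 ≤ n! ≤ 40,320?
6, 7, 8

n! is strictly increasing; 6! = 720 and 8! = 40,320, so valid n = 6, 7, 8.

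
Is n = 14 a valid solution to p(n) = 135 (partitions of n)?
Yes
Pentagonal recurrence p(n) = p(n−1) + p(n−2) − p(n−5) − p(n−7) + …: p(14) = p(13) + p(12) − p(9) − p(7) + p(2) = 101 + 77 − 30 − 15 + 2 = 135, which equals 135.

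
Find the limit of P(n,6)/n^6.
P(n,6) = n(n-1)···(n-5) ≈ n^6 for large n. Limit = 1.
Final answer: 1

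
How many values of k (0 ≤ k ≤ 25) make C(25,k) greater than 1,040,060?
10
Row 25 is unimodal and symmetric about k=25/2. C(25,7)=480,700 ≤ 1,040,060; C(25,8)=1,081,575 > 1,040,060; by symmetry C(25,k) > 1,040,060 for k = 8..17. That's 17 - 8 + 1 = 10 values.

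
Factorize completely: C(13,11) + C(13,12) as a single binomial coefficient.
By Pascal's identity: C(13,11) + C(13,12) = C(14,12) = 91.

Answer: C(14,12)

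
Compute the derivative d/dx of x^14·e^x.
(14x^13 + x^14)e^x

Explanation: Product rule: d/dx[x^14]·e^x + x^14·d/dx[e^x] = 14x^{13}e^x + x^14e^x.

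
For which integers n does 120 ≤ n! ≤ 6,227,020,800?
5, 6, 7, 8, 9, 10, 11, 12, 13

Working:
n! is strictly increasing; 5! = 120 and 13! = 6,227,020,800, so valid n = 5, 6, 7, 8, 9, 10, 11, 12, 13.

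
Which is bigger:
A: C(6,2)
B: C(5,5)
A=C(6,2)=15, B=C(5,5)=1.
Final answer: A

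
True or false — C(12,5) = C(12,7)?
True

Explanation: Symmetry C(n,k) = C(n,n-k): C(12,5) = 792 and C(12,7) = 792. Both sides agree, so the statement holds.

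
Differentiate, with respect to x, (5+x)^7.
7(5+x)^6

Working:
Using the power rule: d/dx (5+x)^7 = 7(5+x)^{6}.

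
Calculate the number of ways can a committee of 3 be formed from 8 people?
C(8,3) = 8! / (3! × (8-3)!)
         = 8! / (3! × 5!)
         = 56

Answer: 56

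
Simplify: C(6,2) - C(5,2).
5

Working:
C(6,2) - C(5,2) = C(5,1) = 5.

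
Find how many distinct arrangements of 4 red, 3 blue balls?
35

Reasoning: Multinomial: 7!/(4! × 3!) = 35.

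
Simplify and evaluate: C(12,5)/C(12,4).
8/5

Reasoning: C(n,k+1)/C(n,k) = (n−k)/(k+1). Here (12−4)/(4+1) = 8/5 = 8/5.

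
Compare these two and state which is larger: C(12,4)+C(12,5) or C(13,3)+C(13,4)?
C(12,4)+C(12,5)

Reasoning: First=1,287, Second=1,001.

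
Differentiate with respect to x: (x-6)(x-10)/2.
(2x - 16)/2
d/dx[(x-6)(x-10)] = (x-10) + (x-6) = 2x - 16. Dividing by 2 gives (2x - 16)/2.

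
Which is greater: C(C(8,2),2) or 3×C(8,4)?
C(C(8,2),2)

Working:
C(C(8,2),2)=378, 3×C(8,4)=210.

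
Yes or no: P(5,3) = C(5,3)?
P(5,3) = 60 but C(5,3) = 10; they differ by a factor of 3! = 6, so the statement does not hold.

Answer: No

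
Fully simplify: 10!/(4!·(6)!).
210

Reasoning: This is C(10,4) = 210.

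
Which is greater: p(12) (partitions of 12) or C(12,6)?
C(12,6)

Pentagonal recurrence p(n) = p(n−1) + p(n−2) − p(n−5) − p(n−7) + …: p(12) = p(11) + p(10) − p(7) − p(5) + p(0) = 56 + 42 − 15 − 7 + 1 = 77; C(12,6) = 924.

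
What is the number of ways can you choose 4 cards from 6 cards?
15

C(6,4) = 6! / (4! × (6-4)!)
         = 6! / (4! × 2!)
         = 15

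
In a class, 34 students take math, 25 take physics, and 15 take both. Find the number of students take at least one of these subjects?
|A∪B| = |A|+|B|-|A∩B| = 34+25-15 = 44.

Answer: 44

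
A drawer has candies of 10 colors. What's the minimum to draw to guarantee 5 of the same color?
Worst case: 4 of each = 40. One more: 41.
Final answer: 41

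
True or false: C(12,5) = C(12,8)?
C(12,5) = 792 but C(12,8) = 495; symmetry gives C(12,5) = C(12,7), not C(12,8).

Answer: False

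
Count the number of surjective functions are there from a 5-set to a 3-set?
Onto functions = 3! × S(5,3)
First compute S(5,3) via recurrence:
Using the Stirling recurrence: S(n,k) = k·S(n-1,k) + S(n-1,k-1)
S(5,3) = 3·S(4,3) + S(4,2)
         = 3·6 + 7
         = 18 + 7
         = 25
Then: 6 × 25 = 150
Final answer: 150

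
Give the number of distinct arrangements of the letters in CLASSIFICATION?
Word has 14 letters (C=2, L=1, A=2, S=2, I=3, F=1, T=1, O=1, N=1). Arrangements: 14!/Π(k!) = 1,816,214,400.

Answer: 1,816,214,400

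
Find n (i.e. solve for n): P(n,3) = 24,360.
30

P(n,3) = n(n−1)(n−2) is increasing in n; n(n−1)(n−2) ≈ (n−1)^3 = 24,360 gives n ≈ 30.0. Check: P(28,3) = 19,656, P(29,3) = 21,924, P(30,3) = 24,360 ✓. So n = 30.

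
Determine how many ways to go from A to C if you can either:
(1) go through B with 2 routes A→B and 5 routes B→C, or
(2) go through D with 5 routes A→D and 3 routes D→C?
Route via B: 2×5=10. Route via D: 5×3=15. Total: 25.

Answer: 25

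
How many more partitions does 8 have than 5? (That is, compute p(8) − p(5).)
15
Pentagonal recurrence p(n) = p(n−1) + p(n−2) − p(n−5) − p(n−7) + …: p(8) = p(7) + p(6) − p(3) − p(1) = 15 + 11 − 3 − 1 = 22.
p(5) = p(4) + p(3) − p(0) = 5 + 3 − 1 = 7.
Difference = 22 − 7 = 15.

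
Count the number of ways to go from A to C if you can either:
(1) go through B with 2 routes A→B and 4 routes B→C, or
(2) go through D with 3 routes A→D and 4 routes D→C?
20

Reasoning: Route via B: 2×4=8. Route via D: 3×4=12. Total: 20.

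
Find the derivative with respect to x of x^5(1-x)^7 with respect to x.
5x^4(1-x)^7 - 7x^5(1-x)^6
Product rule: 5x^{4}(1-x)^{7} + x^5·(-7)(1-x)^{6}.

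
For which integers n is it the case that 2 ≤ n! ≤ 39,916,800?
n! is strictly increasing; 2! = 2 and 11! = 39,916,800, so valid n = 2, 3, 4, 5, 6, 7, 8, 9, 10, 11.
Final answer: 2, 3, 4, 5, 6, 7, 8, 9, 10, 11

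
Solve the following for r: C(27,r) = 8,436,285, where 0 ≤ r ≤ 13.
10

Explanation: C(27,r) is increasing for 0 ≤ r ≤ 13. Stepping up (C(27,r+1) = C(27,r)·(27−r)/(r+1)): C(27,1) = 27, C(27,2) = 351, C(27,3) = 2,925, C(27,4) = 17,550, C(27,5) = 80,730, C(27,6) = 296,010, C(27,7) = 888,030, C(27,8) = 2,220,075, C(27,9) = 4,686,825, C(27,10) = 8,436,285 ✓. So r = 10.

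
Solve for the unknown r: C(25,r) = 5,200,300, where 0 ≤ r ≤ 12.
12

Working:
C(25,r) is increasing for 0 ≤ r ≤ 12. Stepping up (C(25,r+1) = C(25,r)·(25−r)/(r+1)): C(25,1) = 25, C(25,2) = 300, C(25,3) = 2,300, C(25,4) = 12,650, C(25,5) = 53,130, C(25,6) = 177,100, C(25,7) = 480,700, C(25,8) = 1,081,575, C(25,9) = 2,042,975, C(25,10) = 3,268,760, C(25,11) = 4,457,400, C(25,12) = 5,200,300 ✓. So r = 12.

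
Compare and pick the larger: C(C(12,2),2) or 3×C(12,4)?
C(C(12,2),2)
C(C(12,2),2)=2,145, 3×C(12,4)=1,485.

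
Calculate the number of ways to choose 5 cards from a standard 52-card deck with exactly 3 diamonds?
211,926

Working:
13 diamonds and 39 non-diamonds: C(13,3) × C(39,2) = 286 × 741 = 211,926.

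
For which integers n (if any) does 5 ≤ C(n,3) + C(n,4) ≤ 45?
4, 5, 6

Working:
C(3,3)+C(3,4)=1; C(4,3)+C(4,4)=5; C(5,3)+C(5,4)=15; C(6,3)+C(6,4)=35; C(7,3)+C(7,4)=70. So valid n = 4, 5, 6.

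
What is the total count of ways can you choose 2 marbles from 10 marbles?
45
C(10,2) = 10! / (2! × (10-2)!)
         = 10! / (2! × 8!)
         = 45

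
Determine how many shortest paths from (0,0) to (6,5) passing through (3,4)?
140

Reasoning: To (3,4): C(7,3)=35. From there: C(4,3)=4. Total: 140.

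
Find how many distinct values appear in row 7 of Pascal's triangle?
4
Row 7 has entries C(7,0)..C(7,7); by symmetry C(7,k)=C(7,7-k), giving 4 distinct values.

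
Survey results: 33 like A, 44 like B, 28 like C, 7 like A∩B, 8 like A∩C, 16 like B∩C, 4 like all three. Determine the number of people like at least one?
78
|A∪B∪C| = 33+44+28-7-8-16+4 = 78.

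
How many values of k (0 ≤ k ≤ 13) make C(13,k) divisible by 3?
6

Explanation: Checking C(13,k) mod 3 for k = 0..13: divisible at k = 2, 5, 6, 7, 8, 11. That's 6 values.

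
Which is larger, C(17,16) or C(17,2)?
C(17,2)

Explanation: C(17,16)=17, C(17,2)=136.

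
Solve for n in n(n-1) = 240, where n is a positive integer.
16

Reasoning: n² − n − 240 = 0, so n = (1 ± √(1 + 4·240))/2 = (1 ± √961)/2 = (1 ± 31)/2, i.e. n = 16 or n = -15. Taking the positive root, n = 16 (check: 16×15 = 240).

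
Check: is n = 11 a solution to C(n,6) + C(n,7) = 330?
C(11,6) + C(11,7) = 462 + 330 = 792, which does not equal 330.
Final answer: No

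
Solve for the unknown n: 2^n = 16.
4

Solution: 2^4 = 16, so n = 4.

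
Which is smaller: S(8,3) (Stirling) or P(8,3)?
P(8,3)

Solution: S(8,3) = 3·S(7,3) + S(7,2) = 3·301 + 63 = 966; P(8,3) = 336.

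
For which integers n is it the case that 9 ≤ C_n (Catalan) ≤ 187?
C_3=5; C_4=14; C_5=42; C_6=132; C_7=429. So valid n = 4, 5, 6.
Final answer: 4, 5, 6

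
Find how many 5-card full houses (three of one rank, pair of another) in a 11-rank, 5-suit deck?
Triple rank: 11. Triple suits: C(5,3)=10. Pair rank: 10. Pair suits: C(5,2)=10. Total: 11,000.

Answer: 11,000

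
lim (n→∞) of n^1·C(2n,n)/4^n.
∞

Solution: C(2n,n) ~ 4^n/√(πn), so n^1·C(2n,n)/4^n ~ n^(1 − 1/2)/√π → ∞.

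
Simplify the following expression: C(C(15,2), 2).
5,460

Solution: C(15,2) = 105, then C(105, 2) = 5,460.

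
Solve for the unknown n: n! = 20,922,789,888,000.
n! is strictly increasing. 14! = 87,178,291,200, 15! = 1,307,674,368,000, 16! = 20,922,789,888,000 ✓. So n = 16.
Final answer: 16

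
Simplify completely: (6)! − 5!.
(6)! − 5! = (6)·5! − 5! = (6−1)·5! = 5·5! = 600.
Final answer: 600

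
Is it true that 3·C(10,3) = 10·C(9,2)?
Absorption identity k·C(n,k) = n·C(n-1,k-1). LHS = 3·120 = 360; RHS = 10·36 = 360.
Final answer: True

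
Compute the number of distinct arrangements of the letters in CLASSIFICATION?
1,816,214,400

Working:
Word has 14 letters (C=2, L=1, A=2, S=2, I=3, F=1, T=1, O=1, N=1). Arrangements: 14!/Π(k!) = 1,816,214,400.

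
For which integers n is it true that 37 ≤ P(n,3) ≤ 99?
5

Reasoning: P(4,3)=24; P(5,3)=60; P(6,3)=120. So valid n = 5.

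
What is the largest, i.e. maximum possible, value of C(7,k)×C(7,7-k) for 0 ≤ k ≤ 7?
1,225

C(7,k)·C(7,7-k) = C(7,k)², maximised at the centre k = 3: C(7,3)² = 1,225.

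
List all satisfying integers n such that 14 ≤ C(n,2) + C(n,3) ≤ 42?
5, 6
C(4,2)+C(4,3)=10; C(5,2)+C(5,3)=20; C(6,2)+C(6,3)=35; C(7,2)+C(7,3)=56. So valid n = 5, 6.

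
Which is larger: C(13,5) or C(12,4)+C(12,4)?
C(13,5)

Working:
C(13,5)=1,287; C(12,4)+C(12,4)=495+495=990.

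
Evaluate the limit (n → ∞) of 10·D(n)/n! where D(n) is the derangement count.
D(n)/n! → 1/e, so 10·D(n)/n! → 10/e.

Answer: 10/e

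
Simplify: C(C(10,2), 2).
C(10,2) = 45, then C(45, 2) = 990.
Final answer: 990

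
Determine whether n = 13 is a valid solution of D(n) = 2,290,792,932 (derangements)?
Yes
D(13) = (13-1)·[D(12) + D(11)] = 12·[176,214,841 + 14,684,570] = 2,290,792,932, which equals 2,290,792,932.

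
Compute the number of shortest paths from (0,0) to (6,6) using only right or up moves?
Choose 6 rights from 12 moves: C(12,6) = 924.
Final answer: 924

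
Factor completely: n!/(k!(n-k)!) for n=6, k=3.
C(6,3) = 20

Solution: This is the binomial coefficient C(6,3) = 20.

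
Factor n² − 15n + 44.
(n − 4)(n − 11)

Seek roots whose sum is 15 and product is 44: (4, 11). So n² − 15n + 44 = (n − 4)(n − 11).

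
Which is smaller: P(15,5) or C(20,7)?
P(15,5)=360,360, C(20,7)=77,520.

Answer: C(20,7)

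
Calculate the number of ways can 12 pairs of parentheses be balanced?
208,012

Explanation: Using the Catalan number formula: C_n = C(2n, n) / (n+1)
C_12 = C(24, 12) / (12+1)
     = 2704156 / 13
     = 208,012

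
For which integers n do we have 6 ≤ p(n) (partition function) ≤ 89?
5, 6, 7, 8, 9, 10, 11, 12

Working:
Tabulating p(n) via p(n) = p(n−1) + p(n−2) − p(n−5) − p(n−7) + …: p(4)=5; p(5)=7; p(6)=11; p(7)=15; p(8)=22; p(9)=30; p(10)=42; p(11)=56; p(12)=77; p(13)=101. So valid n = 5, 6, 7, 8, 9, 10, 11, 12.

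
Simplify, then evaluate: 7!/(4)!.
This equals 7×6×5 = 210.

Answer: 210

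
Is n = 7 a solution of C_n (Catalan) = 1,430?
C_7 = C(14,7)/(7+1) = 3,432/8 = 429, which does not equal 1,430.

Answer: No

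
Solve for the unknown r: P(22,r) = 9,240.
P(22,r) = 22·21·…·(22−r+1), a product of r factors. Multiplying down from 22: 22 = 22; 22·21 = 462; 22·21·20 = 9,240 ✓ (3 factors). So r = 3.
Final answer: 3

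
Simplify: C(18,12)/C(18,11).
7/12

Explanation: C(n,k+1)/C(n,k) = (n−k)/(k+1). Here (18−11)/(11+1) = 7/12 = 7/12.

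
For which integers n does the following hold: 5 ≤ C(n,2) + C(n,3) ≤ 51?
4, 5, 6

Solution: C(3,2)+C(3,3)=4; C(4,2)+C(4,3)=10; C(5,2)+C(5,3)=20; C(6,2)+C(6,3)=35; C(7,2)+C(7,3)=56. So valid n = 4, 5, 6.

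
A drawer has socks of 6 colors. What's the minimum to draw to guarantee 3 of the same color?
13

Explanation: Worst case: 2 of each = 12. One more: 13.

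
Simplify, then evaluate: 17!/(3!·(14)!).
680

Explanation: This is C(17,3) = 680.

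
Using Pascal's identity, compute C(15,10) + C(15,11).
4,368
C(15,10) + C(15,11) = C(16,11) = 4,368.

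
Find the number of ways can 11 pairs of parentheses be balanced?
58,786

Using the Catalan number formula: C_n = C(2n, n) / (n+1)
C_11 = C(22, 11) / (11+1)
     = 705432 / 12
     = 58,786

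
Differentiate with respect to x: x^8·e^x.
(8x^7 + x^8)e^x

Reasoning: Product rule: d/dx[x^8]·e^x + x^8·d/dx[e^x] = 8x^{7}e^x + x^8e^x.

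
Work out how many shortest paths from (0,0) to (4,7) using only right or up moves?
330

Explanation: Choose 4 rights from 11 moves: C(11,4) = 330.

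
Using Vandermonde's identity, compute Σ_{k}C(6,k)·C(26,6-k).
906,192
= C(6+26,6) = C(32,6) = 906,192.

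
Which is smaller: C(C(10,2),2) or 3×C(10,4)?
3×C(10,4)

Working:
C(C(10,2),2)=990, 3×C(10,4)=630.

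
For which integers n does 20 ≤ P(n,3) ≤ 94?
4, 5

Solution: P(3,3)=6; P(4,3)=24; P(5,3)=60; P(6,3)=120. So valid n = 4, 5.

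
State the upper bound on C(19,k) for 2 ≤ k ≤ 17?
92,378

Explanation: C(19,k) is maximised at the centre of the row: C(19,9) = 92,378.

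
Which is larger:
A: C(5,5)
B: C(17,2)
B

Explanation: A=C(5,5)=1, B=C(17,2)=136.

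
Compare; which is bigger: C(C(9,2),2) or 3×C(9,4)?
C(C(9,2),2)=630, 3×C(9,4)=378.
Final answer: C(C(9,2),2)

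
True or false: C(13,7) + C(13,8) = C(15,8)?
False

Working:
Pascal's identity gives C(14,8) = 3,003, whereas C(15,8) = 6,435.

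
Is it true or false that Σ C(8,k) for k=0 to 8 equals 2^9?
False

Binomial theorem: Σ C(8,k) = (1+1)^8 = 2^8 = 256; RHS 2^9 = 512.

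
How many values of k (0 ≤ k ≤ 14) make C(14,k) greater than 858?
7

Solution: Row 14 is unimodal and symmetric about k=14/2. C(14,3)=364 ≤ 858; C(14,4)=1,001 > 858; by symmetry C(14,k) > 858 for k = 4..10. That's 10 - 4 + 1 = 7 values.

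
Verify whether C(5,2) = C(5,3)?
Symmetry C(n,k) = C(n,n-k): C(5,2) = 10 and C(5,3) = 10. Both sides agree, so the statement holds.
Final answer: True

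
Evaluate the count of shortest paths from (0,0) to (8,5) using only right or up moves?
1,287

Choose 8 rights from 13 moves: C(13,8) = 1,287.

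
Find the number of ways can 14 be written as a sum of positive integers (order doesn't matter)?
135

Working:
Pentagonal recurrence p(n) = p(n−1) + p(n−2) − p(n−5) − p(n−7) + …: p(14) = p(13) + p(12) − p(9) − p(7) + p(2) = 101 + 77 − 30 − 15 + 2 = 135.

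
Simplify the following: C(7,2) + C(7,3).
56

Explanation: By Pascal's identity: C(8,3) = 56.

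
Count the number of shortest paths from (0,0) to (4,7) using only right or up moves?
330

Choose 4 rights from 11 moves: C(11,4) = 330.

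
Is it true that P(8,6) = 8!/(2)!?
True

Reasoning: Permutation formula P(n,k) = n!/(n-k)!: 8!/2! = 40,320/2 = 20,160 = P(8,6). The statement holds.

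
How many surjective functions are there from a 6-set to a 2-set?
Onto functions = 2! × S(6,2)
First compute S(6,2) via recurrence:
Using the Stirling recurrence: S(n,k) = k·S(n-1,k) + S(n-1,k-1)
S(6,2) = 2·S(5,2) + S(5,1)
         = 2·15 + 1
         = 30 + 1
         = 31
Then: 2 × 31 = 62

Answer: 62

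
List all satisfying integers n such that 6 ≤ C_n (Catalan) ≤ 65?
4, 5

Solution: C_3=5; C_4=14; C_5=42; C_6=132. So valid n = 4, 5.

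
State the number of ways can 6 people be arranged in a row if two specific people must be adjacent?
Treat pair as unit: (6-1)! arrangements × 2 internal orders = 240.
Final answer: 240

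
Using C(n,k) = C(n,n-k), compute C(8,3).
C(8,3) = C(8,5) = 56.

Answer: 56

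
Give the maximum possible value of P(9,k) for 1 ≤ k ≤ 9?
P(9,k) increases in k, so maximum at k = 9: 9! = 362,880.
Final answer: 362,880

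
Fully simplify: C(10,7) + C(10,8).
165

Explanation: By Pascal's identity: C(11,8) = 165.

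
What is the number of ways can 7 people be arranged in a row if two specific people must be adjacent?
Treat pair as unit: (7-1)! arrangements × 2 internal orders = 1,440.

Answer: 1,440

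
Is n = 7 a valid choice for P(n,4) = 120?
P(7,4) = 7·6·5·4 = 840, which does not equal 120.

Answer: No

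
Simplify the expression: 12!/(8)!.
11,880

This equals 12×11×...×9 = 11,880.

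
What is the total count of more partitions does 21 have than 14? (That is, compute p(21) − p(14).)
657

Pentagonal recurrence p(n) = p(n−1) + p(n−2) − p(n−5) − p(n−7) + …: p(21) = p(20) + p(19) − p(16) − p(14) + p(9) + p(6) = 627 + 490 − 231 − 135 + 30 + 11 = 792.
p(14) = p(13) + p(12) − p(9) − p(7) + p(2) = 101 + 77 − 30 − 15 + 2 = 135.
Difference = 792 − 135 = 657.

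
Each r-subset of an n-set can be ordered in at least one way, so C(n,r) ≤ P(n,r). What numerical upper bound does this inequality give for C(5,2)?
P(5,2) = 5·4 = 20, so C(5,2) ≤ 20. (The bound is loose by a factor of 2! = 2: C(5,2) = 20/2 = 10.)
Final answer: 20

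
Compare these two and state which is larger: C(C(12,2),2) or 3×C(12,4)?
C(C(12,2),2)
C(C(12,2),2)=2,145, 3×C(12,4)=1,485.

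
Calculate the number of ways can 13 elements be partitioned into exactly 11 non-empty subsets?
2,431

Working:
This equals S(13,11), the Stirling number of the 2nd kind.
Using the Stirling recurrence: S(n,k) = k·S(n-1,k) + S(n-1,k-1)
S(13,11) = 11·S(12,11) + S(12,10)
         = 11·66 + 1705
         = 726 + 1705
         = 2,431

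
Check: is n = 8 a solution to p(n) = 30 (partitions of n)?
No

Explanation: Pentagonal recurrence p(n) = p(n−1) + p(n−2) − p(n−5) − p(n−7) + …: p(8) = p(7) + p(6) − p(3) − p(1) = 15 + 11 − 3 − 1 = 22, which does not equal 30.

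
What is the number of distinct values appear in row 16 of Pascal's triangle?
9

Working:
Row 16 has entries C(16,0)..C(16,16); by symmetry C(16,k)=C(16,16-k), giving 9 distinct values.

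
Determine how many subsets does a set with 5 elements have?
32

Reasoning: Each element can be included or excluded: 2^5 = 32.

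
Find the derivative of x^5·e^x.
(5x^4 + x^5)e^x

Working:
Product rule: d/dx[x^5]·e^x + x^5·d/dx[e^x] = 5x^{4}e^x + x^5e^x.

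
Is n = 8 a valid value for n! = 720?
8! = 8·7! = 8·5,040 = 40,320, which does not equal 720.
Final answer: No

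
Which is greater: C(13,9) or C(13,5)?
C(13,5)
C(13,9)=715, C(13,5)=1,287.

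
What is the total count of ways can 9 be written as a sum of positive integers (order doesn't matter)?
30

Pentagonal recurrence p(n) = p(n−1) + p(n−2) − p(n−5) − p(n−7) + …: p(9) = p(8) + p(7) − p(4) − p(2) = 22 + 15 − 5 − 2 = 30.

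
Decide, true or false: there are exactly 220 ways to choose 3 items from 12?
C(12,3) = 220.
Final answer: True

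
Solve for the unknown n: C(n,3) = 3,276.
C(n,3) = n(n−1)(n−2)/3! is increasing in n, and n(n−1)(n−2) = 3!·3,276 = 19,656 ≈ (n−1)^3 gives n ≈ 28.0. Check: C(26,3) = 2,600, C(27,3) = 2,925, C(28,3) = 3,276 ✓. So n = 28.

Answer: 28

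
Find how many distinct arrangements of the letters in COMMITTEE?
Word has 9 letters (C=1, O=1, M=2, I=1, T=2, E=2). Arrangements: 9!/Π(k!) = 45,360.
Final answer: 45,360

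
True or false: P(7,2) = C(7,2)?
False

Solution: P(7,2) = 42 and C(7,2) = 21; P(n,r) = r! × C(n,r) so P > C whenever r ≥ 2.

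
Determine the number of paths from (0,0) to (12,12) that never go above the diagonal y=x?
Counted by the Catalan number C_12: C_12 = C(24,12)/(12+1) = 2,704,156/13 = 208,012.
Final answer: 208,012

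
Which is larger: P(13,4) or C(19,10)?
P(13,4)=17,160, C(19,10)=92,378.

Answer: C(19,10)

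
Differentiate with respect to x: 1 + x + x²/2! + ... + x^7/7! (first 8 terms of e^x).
1 + x + x²/2! + ... + x^6/6!
Differentiating term by term gives the first 7 terms of e^x.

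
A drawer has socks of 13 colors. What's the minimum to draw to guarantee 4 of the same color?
40

Solution: Worst case: 3 of each = 39. One more: 40.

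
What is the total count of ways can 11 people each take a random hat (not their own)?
14,684,570

Solution: Using D(n) = (n-1)[D(n-1) + D(n-2)]:
D(11) = (11-1) × [D(10) + D(9)]
      = 10 × [1334961 + 133496]
      = 10 × 1468457
      = 14,684,570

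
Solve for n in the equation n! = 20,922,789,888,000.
n! is strictly increasing. 14! = 87,178,291,200, 15! = 1,307,674,368,000, 16! = 20,922,789,888,000 ✓. So n = 16.
Final answer: 16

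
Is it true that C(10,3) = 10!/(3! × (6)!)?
False

Solution: The correct denominator is 3!×7!, giving C(10,3) = 120; the stated RHS is 10!/(3!×6!) = 840 ≠ 120, so the statement does not hold.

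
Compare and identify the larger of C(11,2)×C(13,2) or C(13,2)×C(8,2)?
C(11,2)×C(13,2)

Explanation: C(11,2)×C(13,2)=4,290, C(13,2)×C(8,2)=2,184.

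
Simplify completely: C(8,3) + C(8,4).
126
By Pascal's identity: C(9,4) = 126.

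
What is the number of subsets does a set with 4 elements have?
16

Explanation: Each element can be included or excluded: 2^4 = 16.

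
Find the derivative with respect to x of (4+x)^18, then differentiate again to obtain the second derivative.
306(4+x)^16

Working:
First derivative: 18(4+x)^{17}. Second derivative: 18·17·(4+x)^{16} = 306(4+x)^{16}.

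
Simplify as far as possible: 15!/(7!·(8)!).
6,435

Explanation: This is C(15,7) = 6,435.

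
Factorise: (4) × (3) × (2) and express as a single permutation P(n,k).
P(4,3) = 4!/(1)!

Explanation: Product of 3 consecutive descending integers starting at 4: P(4,3) = 4!/1! = 24.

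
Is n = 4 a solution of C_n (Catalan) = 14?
C_4 = C(8,4)/(4+1) = 70/5 = 14, which equals 14.
Final answer: Yes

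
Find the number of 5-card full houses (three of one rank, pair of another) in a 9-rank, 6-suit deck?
21,600
Triple rank: 9. Triple suits: C(6,3)=20. Pair rank: 8. Pair suits: C(6,2)=15. Total: 21,600.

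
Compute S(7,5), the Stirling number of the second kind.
140

Explanation: Using the Stirling recurrence: S(n,k) = k·S(n-1,k) + S(n-1,k-1)
S(7,5) = 5·S(6,5) + S(6,4)
         = 5·15 + 65
         = 75 + 65
         = 140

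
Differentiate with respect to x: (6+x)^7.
7(6+x)^6

Working:
Using the power rule: d/dx (6+x)^7 = 7(6+x)^{6}.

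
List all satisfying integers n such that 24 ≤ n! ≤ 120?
4, 5

Solution: n! is strictly increasing; 4! = 24 and 5! = 120, so valid n = 4, 5.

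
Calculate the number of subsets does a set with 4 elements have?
Each element can be included or excluded: 2^4 = 16.
Final answer: 16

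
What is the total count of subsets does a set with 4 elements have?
16

Each element can be included or excluded: 2^4 = 16.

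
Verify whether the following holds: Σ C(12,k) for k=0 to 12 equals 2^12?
True

Binomial theorem: Σ C(12,k) = (1+1)^12 = 2^12 = 4,096; RHS 2^12 = 4,096.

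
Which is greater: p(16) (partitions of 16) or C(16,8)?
Pentagonal recurrence p(n) = p(n−1) + p(n−2) − p(n−5) − p(n−7) + …: p(16) = p(15) + p(14) − p(11) − p(9) + p(4) + p(1) = 176 + 135 − 56 − 30 + 5 + 1 = 231; C(16,8) = 12,870.
Final answer: C(16,8)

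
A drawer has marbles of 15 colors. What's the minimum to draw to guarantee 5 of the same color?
61

Reasoning: Worst case: 4 of each = 60. One more: 61.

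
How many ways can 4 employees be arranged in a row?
Arrangements of 4 distinct objects: 4! = 24.

Answer: 24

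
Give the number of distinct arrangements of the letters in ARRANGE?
1,260

Reasoning: Word has 7 letters (A=2, R=2, N=1, G=1, E=1). Arrangements: 7!/Π(k!) = 1,260.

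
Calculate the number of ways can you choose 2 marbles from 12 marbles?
66

Explanation: C(12,2) = 12! / (2! × (12-2)!)
         = 12! / (2! × 10!)
         = 66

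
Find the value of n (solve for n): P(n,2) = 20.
5

Explanation: P(n,2) = n(n−1) is increasing in n; n(n−1) ≈ (n−0.5)^2 = 20 gives n ≈ 5.0. Check: P(3,2) = 6, P(4,2) = 12, P(5,2) = 20 ✓. So n = 5.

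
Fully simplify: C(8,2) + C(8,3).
84

Working:
By Pascal's identity: C(9,3) = 84.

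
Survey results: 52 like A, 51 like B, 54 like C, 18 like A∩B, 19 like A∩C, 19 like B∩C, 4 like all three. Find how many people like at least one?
|A∪B∪C| = 52+51+54-18-19-19+4 = 105.

Answer: 105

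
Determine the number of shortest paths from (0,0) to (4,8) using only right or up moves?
495

Reasoning: Choose 4 rights from 12 moves: C(12,4) = 495.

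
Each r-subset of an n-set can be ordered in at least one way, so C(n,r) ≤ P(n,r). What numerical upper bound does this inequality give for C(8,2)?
56

Explanation: P(8,2) = 8·7 = 56, so C(8,2) ≤ 56. (The bound is loose by a factor of 2! = 2: C(8,2) = 56/2 = 28.)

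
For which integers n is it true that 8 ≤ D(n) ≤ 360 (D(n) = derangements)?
Using D(n) = (n−1)[D(n−1) + D(n−2)] with D(1)=0, D(2)=1: D(3)=2; D(4)=9; D(5)=44; D(6)=265; D(7)=1,854. So valid n = 4, 5, 6.

Answer: 4, 5, 6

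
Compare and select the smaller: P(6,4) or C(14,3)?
P(6,4)

Explanation: P(6,4)=360, C(14,3)=364.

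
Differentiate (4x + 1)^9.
36(4x + 1)^8

Reasoning: Chain rule: 9(4x+1)^{8} × 4 = 36(4x+1)^{8}.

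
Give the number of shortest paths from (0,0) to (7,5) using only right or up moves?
792
Choose 7 rights from 12 moves: C(12,7) = 792.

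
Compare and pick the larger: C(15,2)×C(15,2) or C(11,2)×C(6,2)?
C(15,2)×C(15,2)

Explanation: C(15,2)×C(15,2)=11,025, C(11,2)×C(6,2)=825.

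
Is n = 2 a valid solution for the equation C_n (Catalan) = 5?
No

Reasoning: C_2 = C(4,2)/(2+1) = 6/3 = 2, which does not equal 5.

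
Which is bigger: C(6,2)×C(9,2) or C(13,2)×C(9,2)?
C(13,2)×C(9,2)

Solution: C(6,2)×C(9,2)=540, C(13,2)×C(9,2)=2,808.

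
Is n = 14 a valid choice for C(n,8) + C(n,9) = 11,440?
No

Explanation: C(14,8) + C(14,9) = 3,003 + 2,002 = 5,005, which does not equal 11,440.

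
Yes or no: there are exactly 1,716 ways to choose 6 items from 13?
C(13,6) = 1,716.
Final answer: Yes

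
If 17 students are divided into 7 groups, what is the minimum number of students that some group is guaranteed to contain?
Pigeonhole: ⌈17/7⌉ = 3.
Final answer: 3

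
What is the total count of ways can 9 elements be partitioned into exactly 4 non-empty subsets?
This equals S(9,4), the Stirling number of the 2nd kind.
Using the Stirling recurrence: S(n,k) = k·S(n-1,k) + S(n-1,k-1)
S(9,4) = 4·S(8,4) + S(8,3)
         = 4·1701 + 966
         = 6804 + 966
         = 7,770

Answer: 7,770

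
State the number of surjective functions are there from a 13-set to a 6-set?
Onto functions = 6! × S(13,6)
First compute S(13,6) via recurrence:
Using the Stirling recurrence: S(n,k) = k·S(n-1,k) + S(n-1,k-1)
S(13,6) = 6·S(12,6) + S(12,5)
         = 6·1323652 + 1379400
         = 7941912 + 1379400
         = 9,321,312
Then: 720 × 9321312 = 6,711,344,640
Final answer: 6,711,344,640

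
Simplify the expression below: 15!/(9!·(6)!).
5,005

Reasoning: This is C(15,9) = 5,005.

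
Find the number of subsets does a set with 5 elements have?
32

Explanation: Each element can be included or excluded: 2^5 = 32.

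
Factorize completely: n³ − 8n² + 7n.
n(n − 1)(n − 7)

Reasoning: n³ − 8n² + 7n = n(n² − 8n + 7) = n(n − 1)(n − 7).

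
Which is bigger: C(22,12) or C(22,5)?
C(22,12)

C(22,12)=646,646, C(22,5)=26,334.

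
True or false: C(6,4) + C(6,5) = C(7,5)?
True

Explanation: Pascal's identity: LHS = 15 + 6 = 21; RHS = C(7,5) = 21. Both sides agree, so the statement holds.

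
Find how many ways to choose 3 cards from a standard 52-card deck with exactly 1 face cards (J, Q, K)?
9,360

Reasoning: 12 face cards and 40 non-face cards: C(12,1) × C(40,2) = 12 × 780 = 9,360.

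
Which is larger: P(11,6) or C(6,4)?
P(11,6)

P(11,6)=332,640, C(6,4)=15.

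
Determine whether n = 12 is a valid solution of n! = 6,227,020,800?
No

Explanation: 12! = 12·11! = 12·39,916,800 = 479,001,600, which does not equal 6,227,020,800.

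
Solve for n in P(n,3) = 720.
10
P(n,3) = n(n−1)(n−2) is increasing in n; n(n−1)(n−2) ≈ (n−1)^3 = 720 gives n ≈ 10.0. Check: P(8,3) = 336, P(9,3) = 504, P(10,3) = 720 ✓. So n = 10.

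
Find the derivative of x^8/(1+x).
(8x^7(1+x) - x^8)/(1+x)²

Solution: Quotient rule: [8x^{7}(1+x) - x^8]/(1+x)².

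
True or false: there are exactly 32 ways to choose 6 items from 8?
False
C(8,6) = 28 ≠ 32.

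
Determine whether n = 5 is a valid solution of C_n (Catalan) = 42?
Yes

Explanation: C_5 = C(10,5)/(5+1) = 252/6 = 42, which equals 42.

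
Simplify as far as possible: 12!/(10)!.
132
This equals 12×11 = 132.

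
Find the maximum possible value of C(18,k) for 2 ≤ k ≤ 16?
48,620

C(18,k) is maximised at the centre of the row: C(18,9) = 48,620.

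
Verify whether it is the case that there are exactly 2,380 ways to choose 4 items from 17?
True

Solution: C(17,4) = 2,380.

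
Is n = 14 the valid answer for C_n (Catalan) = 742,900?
No

Reasoning: C_14 = C(28,14)/(14+1) = 40,116,600/15 = 2,674,440, which does not equal 742,900.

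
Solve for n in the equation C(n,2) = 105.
C(n,2) = n(n−1)/2! is increasing in n, and n(n−1) = 2!·105 = 210 ≈ (n−0.5)^2 gives n ≈ 15.0. Check: C(13,2) = 78, C(14,2) = 91, C(15,2) = 105 ✓. So n = 15.
Final answer: 15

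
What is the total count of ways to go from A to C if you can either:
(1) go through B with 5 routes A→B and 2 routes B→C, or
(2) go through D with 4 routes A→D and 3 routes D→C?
22
Route via B: 5×2=10. Route via D: 4×3=12. Total: 22.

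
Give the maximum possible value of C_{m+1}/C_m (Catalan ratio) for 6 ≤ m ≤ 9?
38/11

Reasoning: C_{m+1}/C_m = 2(2m+1)/(m+2), which increases with m. Maximum at m = 9: 2·19/11 = 38/11.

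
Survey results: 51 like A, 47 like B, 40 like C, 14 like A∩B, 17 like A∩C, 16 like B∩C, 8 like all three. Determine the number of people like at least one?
99

|A∪B∪C| = 51+47+40-14-17-16+8 = 99.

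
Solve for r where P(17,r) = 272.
2

Reasoning: P(17,r) = 17·16·…·(17−r+1), a product of r factors. Multiplying down from 17: 17 = 17; 17·16 = 272 ✓ (2 factors). So r = 2.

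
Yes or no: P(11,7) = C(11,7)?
No

P(11,7) = 1,663,200 but C(11,7) = 330; they differ by a factor of 7! = 5040, so the statement does not hold.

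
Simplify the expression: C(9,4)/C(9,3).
3/2

C(n,k+1)/C(n,k) = (n−k)/(k+1). Here (9−3)/(3+1) = 6/4 = 3/2.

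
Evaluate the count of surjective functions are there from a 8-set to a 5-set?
126,000
Onto functions = 5! × S(8,5)
First compute S(8,5) via recurrence:
Using the Stirling recurrence: S(n,k) = k·S(n-1,k) + S(n-1,k-1)
S(8,5) = 5·S(7,5) + S(7,4)
         = 5·140 + 350
         = 700 + 350
         = 1,050
Then: 120 × 1050 = 126,000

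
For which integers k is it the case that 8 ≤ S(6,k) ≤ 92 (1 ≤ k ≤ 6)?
S(6,1)=1; S(6,2)=31; S(6,3)=90; S(6,4)=65; S(6,5)=15; S(6,6)=1. So valid k = 2, 3, 4, 5.
Final answer: 2, 3, 4, 5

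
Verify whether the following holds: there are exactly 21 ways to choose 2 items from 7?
C(7,2) = 21.
Final answer: True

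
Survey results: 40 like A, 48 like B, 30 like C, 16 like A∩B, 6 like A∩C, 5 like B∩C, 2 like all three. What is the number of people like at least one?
93

|A∪B∪C| = 40+48+30-16-6-5+2 = 93.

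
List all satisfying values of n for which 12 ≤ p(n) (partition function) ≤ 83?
7, 8, 9, 10, 11, 12
Tabulating p(n) via p(n) = p(n−1) + p(n−2) − p(n−5) − p(n−7) + …: p(6)=11; p(7)=15; p(8)=22; p(9)=30; p(10)=42; p(11)=56; p(12)=77; p(13)=101. So valid n = 7, 8, 9, 10, 11, 12.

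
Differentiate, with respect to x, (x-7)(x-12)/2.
(2x - 19)/2

Solution: d/dx[(x-7)(x-12)] = (x-12) + (x-7) = 2x - 19. Dividing by 2 gives (2x - 19)/2.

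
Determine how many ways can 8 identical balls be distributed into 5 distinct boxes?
495

Explanation: C(8+5-1, 5-1) = C(12, 4) = 495.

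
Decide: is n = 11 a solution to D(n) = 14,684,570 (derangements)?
Yes

D(11) = (11-1)·[D(10) + D(9)] = 10·[1,334,961 + 133,496] = 14,684,570, which equals 14,684,570.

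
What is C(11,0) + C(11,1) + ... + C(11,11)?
2,048

Reasoning: Sum of binomial coefficients = 2^11 = 2,048.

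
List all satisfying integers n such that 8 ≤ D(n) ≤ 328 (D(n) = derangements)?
4, 5, 6

Solution: Using D(n) = (n−1)[D(n−1) + D(n−2)] with D(1)=0, D(2)=1: D(3)=2; D(4)=9; D(5)=44; D(6)=265; D(7)=1,854. So valid n = 4, 5, 6.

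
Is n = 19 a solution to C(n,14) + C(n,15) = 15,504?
Yes

Reasoning: C(19,14) + C(19,15) = 11,628 + 3,876 = 15,504, which equals 15,504.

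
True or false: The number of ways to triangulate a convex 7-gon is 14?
False

Reasoning: Triangulations of a convex 7-gon are counted by the Catalan number C_5: C_5 = C(10,5)/(5+1) = 252/6 = 42.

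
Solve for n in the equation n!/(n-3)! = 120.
6

Solution: n!/(n-3)! = n×(n-1)×(n-2), a product of 3 consecutive integers ≈ (n−1)^3. 120^(1/3) + 1 ≈ 5.9; check n = 6: 6×5×4 = 120 ✓. So n = 6.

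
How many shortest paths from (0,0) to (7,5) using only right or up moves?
792
Choose 7 rights from 12 moves: C(12,7) = 792.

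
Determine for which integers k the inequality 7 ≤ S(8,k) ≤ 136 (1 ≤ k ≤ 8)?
2, 7

S(8,1)=1; S(8,2)=127; S(8,3)=966; S(8,4)=1,701; S(8,5)=1,050; S(8,6)=266; S(8,7)=28; S(8,8)=1. So valid k = 2, 7.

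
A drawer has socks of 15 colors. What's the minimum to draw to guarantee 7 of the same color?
91

Reasoning: Worst case: 6 of each = 90. One more: 91.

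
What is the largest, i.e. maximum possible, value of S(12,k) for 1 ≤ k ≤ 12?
Row S(12,k) for k = 1..12 (via S(n,k) = k·S(n−1,k) + S(n−1,k−1)): 1, 2,047, 86,526, 611,501, 1,379,400, 1,323,652, 627,396, 159,027, 22,275, 1,705, 66, 1. The row is unimodal; maximum at k = 5: 1,379,400.
Final answer: 1,379,400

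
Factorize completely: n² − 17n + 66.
(n − 6)(n − 11)

Working:
Seek roots whose sum is 17 and product is 66: (6, 11). So n² − 17n + 66 = (n − 6)(n − 11).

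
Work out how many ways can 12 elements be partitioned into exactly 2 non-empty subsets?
2,047

This equals S(12,2), the Stirling number of the 2nd kind.
Using the Stirling recurrence: S(n,k) = k·S(n-1,k) + S(n-1,k-1)
S(12,2) = 2·S(11,2) + S(11,1)
         = 2·1023 + 1
         = 2046 + 1
         = 2,047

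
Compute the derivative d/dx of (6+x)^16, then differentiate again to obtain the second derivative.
240(6+x)^14

Explanation: First derivative: 16(6+x)^{15}. Second derivative: 16·15·(6+x)^{14} = 240(6+x)^{14}.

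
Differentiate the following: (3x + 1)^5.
15(3x + 1)^4

Explanation: Chain rule: 5(3x+1)^{4} × 3 = 15(3x+1)^{4}.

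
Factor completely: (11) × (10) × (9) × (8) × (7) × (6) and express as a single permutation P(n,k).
P(11,6) = 11!/(5)!

Reasoning: Product of 6 consecutive descending integers starting at 11: P(11,6) = 11!/5! = 332,640.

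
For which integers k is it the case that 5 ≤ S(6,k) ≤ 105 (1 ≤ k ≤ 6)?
2, 3, 4, 5

S(6,1)=1; S(6,2)=31; S(6,3)=90; S(6,4)=65; S(6,5)=15; S(6,6)=1. So valid k = 2, 3, 4, 5.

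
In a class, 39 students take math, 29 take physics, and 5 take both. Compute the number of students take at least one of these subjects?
|A∪B| = |A|+|B|-|A∩B| = 39+29-5 = 63.

Answer: 63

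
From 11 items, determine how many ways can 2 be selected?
55

Reasoning: C(11,2) = 11! / (2! × (11-2)!)
         = 11! / (2! × 9!)
         = 55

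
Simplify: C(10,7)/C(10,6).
4/7
C(n,k+1)/C(n,k) = (n−k)/(k+1). Here (10−6)/(6+1) = 4/7 = 4/7.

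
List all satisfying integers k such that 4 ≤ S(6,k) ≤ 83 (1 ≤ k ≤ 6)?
2, 4, 5

S(6,1)=1; S(6,2)=31; S(6,3)=90; S(6,4)=65; S(6,5)=15; S(6,6)=1. So valid k = 2, 4, 5.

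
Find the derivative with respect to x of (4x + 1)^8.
32(4x + 1)^7

Solution: Chain rule: 8(4x+1)^{7} × 4 = 32(4x+1)^{7}.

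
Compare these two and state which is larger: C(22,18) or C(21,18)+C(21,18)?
C(22,18)=7,315; C(21,18)+C(21,18)=1,330+1,330=2,660.
Final answer: C(22,18)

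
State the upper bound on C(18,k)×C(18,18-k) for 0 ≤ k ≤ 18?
2,363,904,400
C(18,k)·C(18,18-k) = C(18,k)², maximised at the centre k = 9: C(18,9)² = 2,363,904,400.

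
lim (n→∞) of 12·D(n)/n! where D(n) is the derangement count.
12/e

Explanation: D(n)/n! → 1/e, so 12·D(n)/n! → 12/e.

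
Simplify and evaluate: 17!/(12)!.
742,560

This equals 17×16×...×13 = 742,560.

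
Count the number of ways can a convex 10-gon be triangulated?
Using the Catalan number formula: C_n = C(2n, n) / (n+1)
C_8 = C(16, 8) / (8+1)
     = 12870 / 9
     = 1,430

Answer: 1,430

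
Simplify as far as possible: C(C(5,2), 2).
45

Reasoning: C(5,2) = 10, then C(10, 2) = 45.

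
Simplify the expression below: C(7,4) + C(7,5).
56

Explanation: By Pascal's identity: C(8,5) = 56.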